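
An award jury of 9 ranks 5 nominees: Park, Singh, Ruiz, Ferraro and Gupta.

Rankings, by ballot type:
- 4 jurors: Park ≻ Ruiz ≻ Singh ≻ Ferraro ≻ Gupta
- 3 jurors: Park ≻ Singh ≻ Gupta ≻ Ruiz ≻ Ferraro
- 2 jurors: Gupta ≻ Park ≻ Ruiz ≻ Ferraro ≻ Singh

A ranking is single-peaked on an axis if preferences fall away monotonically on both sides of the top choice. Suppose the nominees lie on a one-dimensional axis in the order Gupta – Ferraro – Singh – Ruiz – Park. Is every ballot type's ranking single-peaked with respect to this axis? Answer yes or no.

no

Axis positions: Gupta=1, Ferraro=2, Singh=3, Ruiz=4, Park=5.
Ballot type 1 (peak Park at position 5): ranking walks positions 5-4-3-2-1, expanding outward from the peak — single-peaked.
Ballot type 2: ranking walks positions 5-3-1-4-2; Singh is ranked above Ruiz even though Ruiz lies between Singh and the peak Park on the axis — preferences dip and rise again. Not single-peaked.
Ballot type 3: ranking walks positions 1-5-4-2-3; Park is ranked above Ferraro even though Ferraro lies between Park and the peak Gupta on the axis — preferences dip and rise again. Not single-peaked.
Ballot type 2 violates single-peakedness, so the profile is not single-peaked on this axis.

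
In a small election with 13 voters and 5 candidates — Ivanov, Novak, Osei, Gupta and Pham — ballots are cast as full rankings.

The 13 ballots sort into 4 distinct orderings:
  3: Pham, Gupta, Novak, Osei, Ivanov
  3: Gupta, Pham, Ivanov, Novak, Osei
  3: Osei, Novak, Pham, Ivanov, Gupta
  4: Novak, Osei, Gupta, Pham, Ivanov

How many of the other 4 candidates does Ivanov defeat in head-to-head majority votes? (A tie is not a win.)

Ivanov against each rival (13 voters):
Ivanov vs Novak: Ivanov is ranked higher on 3 ballots, Novak on 10. Novak wins 10–3.
Ivanov vs Osei: 3 for Ivanov, 10 for Osei — Osei by 10–3.
Ivanov vs Gupta: 3 for Ivanov, 10 for Gupta — Gupta by 10–3.
Ivanov vs Pham: Pham, 13–0.
Ivanov beats no one; loses to Novak, Osei, Gupta, Pham — 0 pairwise wins.

0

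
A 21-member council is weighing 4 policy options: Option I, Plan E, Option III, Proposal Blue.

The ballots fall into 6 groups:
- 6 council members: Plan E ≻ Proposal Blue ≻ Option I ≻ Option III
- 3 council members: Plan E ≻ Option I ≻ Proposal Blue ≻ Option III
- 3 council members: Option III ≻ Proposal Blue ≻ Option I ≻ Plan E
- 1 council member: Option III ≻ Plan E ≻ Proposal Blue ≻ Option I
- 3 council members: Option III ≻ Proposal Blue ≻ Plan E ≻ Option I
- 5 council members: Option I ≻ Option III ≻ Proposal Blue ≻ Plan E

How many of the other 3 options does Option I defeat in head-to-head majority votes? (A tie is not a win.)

1

Option I against each rival (21 council members):
Option I vs Plan E: Option I is ranked higher on 3+5 = 8 ballots, Plan E on 13. Plan E wins 13–8.
Option I–Option III: Option I 14–7.
Option I vs Proposal Blue: Option I is ranked higher on 3+5 = 8 ballots, Proposal Blue on 13. Proposal Blue wins 13–8.
Option I beats Option III; loses to Plan E, Proposal Blue — 1 pairwise win.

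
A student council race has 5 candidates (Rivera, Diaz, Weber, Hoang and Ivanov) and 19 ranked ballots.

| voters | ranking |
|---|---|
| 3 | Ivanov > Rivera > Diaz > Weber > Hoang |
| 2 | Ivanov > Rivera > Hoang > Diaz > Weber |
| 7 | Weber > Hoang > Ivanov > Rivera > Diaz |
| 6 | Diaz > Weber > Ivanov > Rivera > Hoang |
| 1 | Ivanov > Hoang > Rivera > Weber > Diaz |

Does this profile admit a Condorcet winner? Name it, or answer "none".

Head-to-head results (19 voters):
Rivera vs Diaz: 3+2+7+1 = 13 for Rivera, 6 for Diaz — Rivera by 13–6.
Rivera vs Weber: Weber, 13–6.
Rivera vs Hoang: Rivera, 11–8.
Rivera vs Ivanov: Rivera is ranked higher on 0 ballots, Ivanov on 19. Ivanov wins 19–0.
Diaz vs Weber: 11 to 8, Diaz.
Diaz vs Hoang: Hoang wins 10–9.
Diaz vs Ivanov: Ivanov, 13–6.
Weber vs Hoang: Weber preferred on 3+7+6 = 16 ballots; Weber wins 16–3.
Weber vs Ivanov: Weber wins 13–6.
Hoang vs Ivanov: 7 to 12, Ivanov.
Each candidate drops at least one matchup (Rivera loses to Weber; Diaz loses to Rivera; Weber loses to Diaz; Hoang loses to Rivera; Ivanov loses to Weber); the cycle Rivera → Diaz → Weber → Rivera rules out a Condorcet winner.

none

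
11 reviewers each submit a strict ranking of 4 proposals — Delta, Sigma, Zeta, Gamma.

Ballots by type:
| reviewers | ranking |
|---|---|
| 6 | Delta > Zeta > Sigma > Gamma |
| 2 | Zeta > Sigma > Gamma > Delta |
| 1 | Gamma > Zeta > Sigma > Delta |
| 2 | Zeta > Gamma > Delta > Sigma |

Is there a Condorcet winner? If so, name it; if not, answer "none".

Delta

Head-to-head results (11 reviewers):
Delta vs Sigma: Delta wins 8–3.
Delta vs Zeta: Delta wins 6–5.
Delta–Gamma: Delta 6–5.
Sigma–Zeta: Zeta 11–0.
Sigma vs Gamma: Sigma wins 8–3.
Zeta–Gamma: Zeta 10–1.
Delta beats each of Sigma, Zeta, Gamma — Delta is the Condorcet winner.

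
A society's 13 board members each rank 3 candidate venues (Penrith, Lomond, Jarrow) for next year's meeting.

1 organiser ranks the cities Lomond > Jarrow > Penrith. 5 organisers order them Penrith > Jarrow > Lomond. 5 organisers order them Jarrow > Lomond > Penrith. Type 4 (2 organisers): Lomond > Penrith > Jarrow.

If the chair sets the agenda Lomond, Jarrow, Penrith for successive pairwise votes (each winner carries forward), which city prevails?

Penrith

Round 1: Lomond vs Jarrow — 3–10, Jarrow advances.
Round 2: Jarrow vs Penrith — 6–7, Penrith advances.
The agenda winner is Penrith.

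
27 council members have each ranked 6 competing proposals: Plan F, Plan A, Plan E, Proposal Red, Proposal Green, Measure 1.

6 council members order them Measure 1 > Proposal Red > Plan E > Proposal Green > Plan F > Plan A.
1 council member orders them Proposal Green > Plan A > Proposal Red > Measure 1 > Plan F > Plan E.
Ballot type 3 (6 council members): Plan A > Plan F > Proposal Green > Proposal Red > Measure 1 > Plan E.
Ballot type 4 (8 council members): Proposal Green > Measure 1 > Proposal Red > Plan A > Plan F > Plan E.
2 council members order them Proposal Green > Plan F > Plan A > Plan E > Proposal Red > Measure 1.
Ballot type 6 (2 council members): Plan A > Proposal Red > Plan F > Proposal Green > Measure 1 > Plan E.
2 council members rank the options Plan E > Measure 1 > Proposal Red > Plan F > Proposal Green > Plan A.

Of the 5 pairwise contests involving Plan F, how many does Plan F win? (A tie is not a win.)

Plan F against each rival (27 council members):
Plan F–Plan A: Plan A 17–10.
Plan F vs Plan E: Plan F wins 19–8.
Plan F vs Proposal Red: 8 to 19, Proposal Red.
Plan F vs Proposal Green: 10 to 17, Proposal Green.
Plan F–Measure 1: Measure 1 17–10.
Plan F beats Plan E; loses to Plan A, Proposal Red, Proposal Green, Measure 1 — 1 pairwise win.

1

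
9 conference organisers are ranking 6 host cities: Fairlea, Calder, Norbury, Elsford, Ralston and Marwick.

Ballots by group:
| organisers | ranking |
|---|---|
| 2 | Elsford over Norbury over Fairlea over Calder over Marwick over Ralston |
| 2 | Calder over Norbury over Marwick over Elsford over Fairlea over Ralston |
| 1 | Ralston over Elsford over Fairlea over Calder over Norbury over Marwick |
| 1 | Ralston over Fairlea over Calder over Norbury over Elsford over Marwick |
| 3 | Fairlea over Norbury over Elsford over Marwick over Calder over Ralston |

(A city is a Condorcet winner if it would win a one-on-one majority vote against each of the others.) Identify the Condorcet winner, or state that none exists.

Head-to-head results (9 organisers):
Fairlea vs Calder: 2+1+1+3 = 7 for Fairlea, 2 for Calder — Fairlea by 7–2.
Fairlea–Norbury: Fairlea 5–4.
Fairlea vs Elsford: 4 to 5, Elsford.
Fairlea vs Ralston: Fairlea, 7–2.
Fairlea vs Marwick: 7 to 2, Fairlea.
Calder vs Norbury: Calder preferred on 2+1+1 = 4 ballots; Norbury wins 5–4.
Calder vs Elsford: Elsford, 6–3.
Calder vs Ralston: Calder is ranked higher on 2+2+3 = 7 ballots, Ralston on 2. Calder wins 7–2.
Calder vs Marwick: Calder wins 6–3.
Norbury vs Elsford: 6 to 3, Norbury.
Norbury–Ralston: Norbury 7–2.
Norbury vs Marwick: 9 to 0, Norbury.
Elsford vs Ralston: Elsford preferred on 2+2+3 = 7 ballots; Elsford wins 7–2.
Elsford vs Marwick: Elsford, 7–2.
Ralston vs Marwick: Marwick wins 7–2.
Each city drops at least one matchup (Fairlea loses to Elsford; Calder loses to Fairlea; Norbury loses to Fairlea; Elsford loses to Norbury; Ralston loses to Fairlea; Marwick loses to Fairlea); the cycle Fairlea > Norbury > Elsford > Fairlea rules out a Condorcet winner.

none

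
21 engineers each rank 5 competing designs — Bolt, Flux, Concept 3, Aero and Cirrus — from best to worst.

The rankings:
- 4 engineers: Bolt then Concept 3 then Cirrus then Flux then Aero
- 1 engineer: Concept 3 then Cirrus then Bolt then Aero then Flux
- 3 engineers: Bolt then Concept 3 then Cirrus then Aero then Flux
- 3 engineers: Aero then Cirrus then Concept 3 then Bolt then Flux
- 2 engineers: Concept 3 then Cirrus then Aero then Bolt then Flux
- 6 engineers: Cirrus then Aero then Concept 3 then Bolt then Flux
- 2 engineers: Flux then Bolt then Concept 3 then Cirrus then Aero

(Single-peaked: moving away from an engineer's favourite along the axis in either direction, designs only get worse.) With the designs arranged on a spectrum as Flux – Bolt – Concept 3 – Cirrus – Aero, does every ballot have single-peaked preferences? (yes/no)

yes

Axis positions: Flux=1, Bolt=2, Concept 3=3, Cirrus=4, Aero=5.
Ballot type 1 (peak Bolt at position 2): ranking walks positions 2-3-4-1-5, expanding outward from the peak — single-peaked.
Ballot type 2 (peak Concept 3 at position 3): ranking walks positions 3-4-2-5-1, expanding outward from the peak — single-peaked.
Ballot type 3 (peak Bolt at position 2): ranking walks positions 2-3-4-5-1, expanding outward from the peak — single-peaked.
Ballot type 4 (peak Aero at position 5): ranking walks positions 5-4-3-2-1, expanding outward from the peak — single-peaked.
Ballot type 5 (peak Concept 3 at position 3): ranking walks positions 3-4-5-2-1, expanding outward from the peak — single-peaked.
Ballot type 6 (peak Cirrus at position 4): ranking walks positions 4-5-3-2-1, expanding outward from the peak — single-peaked.
Ballot type 7 (peak Flux at position 1): ranking walks positions 1-2-3-4-5, expanding outward from the peak — single-peaked.
Every ranking is single-peaked on this axis.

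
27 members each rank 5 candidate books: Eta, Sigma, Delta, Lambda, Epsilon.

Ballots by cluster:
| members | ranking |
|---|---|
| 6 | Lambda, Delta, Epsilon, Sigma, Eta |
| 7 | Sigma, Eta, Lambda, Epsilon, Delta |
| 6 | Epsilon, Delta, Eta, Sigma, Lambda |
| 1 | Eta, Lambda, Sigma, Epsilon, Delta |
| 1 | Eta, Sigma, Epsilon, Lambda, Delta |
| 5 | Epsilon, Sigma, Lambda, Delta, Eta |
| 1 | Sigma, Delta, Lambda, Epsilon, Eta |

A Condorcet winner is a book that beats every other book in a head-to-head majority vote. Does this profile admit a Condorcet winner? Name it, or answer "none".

Head-to-head results (27 members):
Eta vs Sigma: Sigma, 19–8.
Eta vs Delta: Delta wins 18–9.
Eta vs Lambda: Eta wins 15–12.
Eta vs Epsilon: Epsilon, 18–9.
Sigma–Delta: Sigma 15–12.
Sigma–Lambda: Sigma 20–7.
Sigma–Epsilon: Epsilon 17–10.
Delta vs Lambda: Lambda wins 20–7.
Delta–Epsilon: Epsilon 20–7.
Lambda vs Epsilon: Lambda wins 15–12.
Every book loses at least once (Eta loses to Sigma; Sigma loses to Epsilon; Delta loses to Sigma; Lambda loses to Eta; Epsilon loses to Lambda). The majority relation contains the cycle Eta → Lambda → Delta → Eta, so there is no Condorcet winner.

none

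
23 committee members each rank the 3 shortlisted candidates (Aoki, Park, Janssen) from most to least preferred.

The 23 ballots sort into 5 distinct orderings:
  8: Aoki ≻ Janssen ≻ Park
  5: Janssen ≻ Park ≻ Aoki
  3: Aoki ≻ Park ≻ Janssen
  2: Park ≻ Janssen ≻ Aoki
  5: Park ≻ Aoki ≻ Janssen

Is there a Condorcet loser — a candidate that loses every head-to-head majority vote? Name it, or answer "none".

none

Pairwise majorities:
Aoki vs Park: 8+3 = 11 for Aoki, 12 for Park — Park by 12–11.
Aoki vs Janssen: 8+3+5 = 16 for Aoki, 7 for Janssen — Aoki by 16–7.
Park vs Janssen: 10 to 13, Janssen.
Each candidate has at least one pairwise win (Aoki beats Janssen; Park beats Aoki; Janssen beats Park) — no Condorcet loser.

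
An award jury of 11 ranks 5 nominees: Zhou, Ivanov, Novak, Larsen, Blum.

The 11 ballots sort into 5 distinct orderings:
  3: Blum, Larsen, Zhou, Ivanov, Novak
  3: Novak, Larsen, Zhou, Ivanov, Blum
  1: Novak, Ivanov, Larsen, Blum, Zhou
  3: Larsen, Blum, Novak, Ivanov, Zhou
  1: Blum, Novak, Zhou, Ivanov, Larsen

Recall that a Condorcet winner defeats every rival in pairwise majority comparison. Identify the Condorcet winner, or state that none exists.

Pairwise majorities:
Zhou–Ivanov: Zhou 7–4.
Zhou–Novak: Novak 8–3.
Zhou vs Larsen: Larsen, 10–1.
Zhou vs Blum: Blum, 8–3.
Ivanov vs Novak: Novak, 8–3.
Ivanov–Larsen: Larsen 9–2.
Ivanov vs Blum: Blum wins 7–4.
Novak vs Larsen: Larsen wins 6–5.
Novak vs Blum: Blum, 7–4.
Larsen vs Blum: Larsen, 7–4.
Larsen defeats every rival head-to-head and is the Condorcet winner.

Larsen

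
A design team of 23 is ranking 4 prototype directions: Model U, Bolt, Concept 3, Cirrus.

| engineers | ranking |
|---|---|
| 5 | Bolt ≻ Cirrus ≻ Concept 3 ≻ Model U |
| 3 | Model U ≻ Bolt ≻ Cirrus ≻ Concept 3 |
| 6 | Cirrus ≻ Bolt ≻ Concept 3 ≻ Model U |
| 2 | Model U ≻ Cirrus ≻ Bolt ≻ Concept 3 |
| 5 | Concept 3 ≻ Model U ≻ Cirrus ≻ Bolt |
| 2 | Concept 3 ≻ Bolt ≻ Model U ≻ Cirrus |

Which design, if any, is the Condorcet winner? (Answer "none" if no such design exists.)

none

Pairwise majorities:
Model U vs Bolt: Model U preferred on 3+2+5 = 10 ballots; Bolt wins 13–10.
Model U vs Concept 3: Model U is ranked higher on 3+2 = 5 ballots, Concept 3 on 18. Concept 3 wins 18–5.
Model U vs Cirrus: Model U is ranked higher on 3+2+5+2 = 12 ballots, Cirrus on 11. Model U wins 12–11.
Bolt vs Concept 3: Bolt is ranked higher on 5+3+6+2 = 16 ballots, Concept 3 on 7. Bolt wins 16–7.
Bolt vs Cirrus: 10 to 13, Cirrus.
Concept 3 vs Cirrus: Concept 3 preferred on 5+2 = 7 ballots; Cirrus wins 16–7.
No design is unbeaten: Model U loses to Bolt; Bolt loses to Cirrus; Concept 3 loses to Bolt; Cirrus loses to Model U. In particular Model U > Cirrus > Bolt > Model U is a majority cycle — no Condorcet winner exists.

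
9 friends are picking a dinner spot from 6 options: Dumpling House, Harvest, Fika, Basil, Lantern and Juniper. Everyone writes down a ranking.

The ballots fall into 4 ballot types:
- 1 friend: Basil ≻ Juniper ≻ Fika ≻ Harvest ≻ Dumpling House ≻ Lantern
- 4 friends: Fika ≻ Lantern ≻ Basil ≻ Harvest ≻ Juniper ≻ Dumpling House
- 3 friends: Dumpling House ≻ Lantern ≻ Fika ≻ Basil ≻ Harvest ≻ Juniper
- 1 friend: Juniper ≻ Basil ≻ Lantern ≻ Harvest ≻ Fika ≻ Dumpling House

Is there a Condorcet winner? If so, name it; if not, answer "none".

Fika

Head-to-head results (9 friends):
Dumpling House–Harvest: Harvest 6–3.
Dumpling House vs Fika: Fika wins 6–3.
Dumpling House vs Basil: Basil wins 6–3.
Dumpling House vs Lantern: Lantern wins 5–4.
Dumpling House vs Juniper: Juniper wins 6–3.
Harvest–Fika: Fika 8–1.
Harvest vs Basil: Basil wins 9–0.
Harvest vs Lantern: Lantern, 8–1.
Harvest–Juniper: Harvest 7–2.
Fika vs Basil: Fika wins 7–2.
Fika vs Lantern: Fika wins 5–4.
Fika–Juniper: Fika 7–2.
Basil vs Lantern: Lantern, 7–2.
Basil vs Juniper: Basil wins 8–1.
Lantern–Juniper: Lantern 7–2.
Fika beats each of Dumpling House, Harvest, Basil, Lantern, Juniper — Fika is the Condorcet winner.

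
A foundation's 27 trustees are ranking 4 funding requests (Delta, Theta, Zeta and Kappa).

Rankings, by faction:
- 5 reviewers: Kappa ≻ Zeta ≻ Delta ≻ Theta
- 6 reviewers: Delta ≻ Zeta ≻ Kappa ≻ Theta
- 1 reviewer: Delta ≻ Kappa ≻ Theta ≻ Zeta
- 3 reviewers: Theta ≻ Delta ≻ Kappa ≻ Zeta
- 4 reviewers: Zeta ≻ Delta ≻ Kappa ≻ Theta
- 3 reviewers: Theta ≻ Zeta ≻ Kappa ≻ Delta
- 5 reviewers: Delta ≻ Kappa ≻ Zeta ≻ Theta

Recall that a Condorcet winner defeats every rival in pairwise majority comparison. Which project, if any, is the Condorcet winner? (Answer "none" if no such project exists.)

Delta

Head-to-head results (27 reviewers):
Delta–Theta: Delta 21–6.
Delta vs Zeta: Delta wins 15–12.
Delta vs Kappa: Delta wins 19–8.
Theta–Zeta: Zeta 20–7.
Theta vs Kappa: Kappa wins 21–6.
Zeta–Kappa: Kappa 14–13.
Delta wins every pairwise contest, so Delta is the Condorcet winner.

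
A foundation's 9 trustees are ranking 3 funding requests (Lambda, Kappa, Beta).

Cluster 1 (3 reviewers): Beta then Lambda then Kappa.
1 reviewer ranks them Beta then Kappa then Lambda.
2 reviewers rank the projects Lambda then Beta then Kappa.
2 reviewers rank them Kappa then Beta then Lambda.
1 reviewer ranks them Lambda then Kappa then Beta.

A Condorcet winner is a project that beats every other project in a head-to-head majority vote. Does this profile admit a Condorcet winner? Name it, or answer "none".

Pairwise majorities:
Lambda vs Kappa: 6 to 3, Lambda.
Lambda vs Beta: Lambda preferred on 2+1 = 3 ballots; Beta wins 6–3.
Kappa vs Beta: 3 to 6, Beta.
Beta wins every pairwise contest, so Beta is the Condorcet winner.

Beta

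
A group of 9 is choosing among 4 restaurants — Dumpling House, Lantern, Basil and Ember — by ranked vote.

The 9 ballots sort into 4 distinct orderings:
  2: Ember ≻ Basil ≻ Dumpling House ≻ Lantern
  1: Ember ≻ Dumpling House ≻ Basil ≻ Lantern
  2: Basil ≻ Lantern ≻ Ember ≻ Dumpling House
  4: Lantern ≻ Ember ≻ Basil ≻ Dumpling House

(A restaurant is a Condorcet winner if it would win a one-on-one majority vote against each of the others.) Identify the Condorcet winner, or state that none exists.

Pairwise majorities:
Dumpling House vs Lantern: Dumpling House preferred on 2+1 = 3 ballots; Lantern wins 6–3.
Dumpling House vs Basil: Dumpling House is ranked higher on 1 ballot, Basil on 8. Basil wins 8–1.
Dumpling House vs Ember: Dumpling House is ranked higher on 0 ballots, Ember on 9. Ember wins 9–0.
Lantern vs Basil: 4 to 5, Basil.
Lantern vs Ember: Lantern is ranked higher on 2+4 = 6 ballots, Ember on 3. Lantern wins 6–3.
Basil vs Ember: 2 to 7, Ember.
Every restaurant loses at least once (Dumpling House loses to Lantern; Lantern loses to Basil; Basil loses to Ember; Ember loses to Lantern). The majority relation contains the cycle Lantern → Ember → Basil → Lantern, so there is no Condorcet winner.

none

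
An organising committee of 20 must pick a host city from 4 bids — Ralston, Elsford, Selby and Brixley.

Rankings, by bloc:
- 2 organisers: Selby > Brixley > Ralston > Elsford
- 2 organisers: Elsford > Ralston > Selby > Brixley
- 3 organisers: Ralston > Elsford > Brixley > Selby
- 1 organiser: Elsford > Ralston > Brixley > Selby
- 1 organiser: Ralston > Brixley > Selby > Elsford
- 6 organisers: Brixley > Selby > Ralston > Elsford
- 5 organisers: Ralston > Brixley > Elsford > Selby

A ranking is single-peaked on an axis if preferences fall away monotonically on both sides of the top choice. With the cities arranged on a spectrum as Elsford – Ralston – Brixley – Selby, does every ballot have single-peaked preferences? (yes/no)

no

Axis positions: Elsford=1, Ralston=2, Brixley=3, Selby=4.
Bloc 1 (peak Selby at position 4): ranking walks positions 4-3-2-1, expanding outward from the peak — single-peaked.
Bloc 2: ranking walks positions 1-2-4-3; Selby is ranked above Brixley even though Brixley lies between Selby and the peak Elsford on the axis — preferences dip and rise again. Not single-peaked.
Bloc 3 (peak Ralston at position 2): ranking walks positions 2-1-3-4, expanding outward from the peak — single-peaked.
Bloc 4 (peak Elsford at position 1): ranking walks positions 1-2-3-4, expanding outward from the peak — single-peaked.
Bloc 5 (peak Ralston at position 2): ranking walks positions 2-3-4-1, expanding outward from the peak — single-peaked.
Bloc 6 (peak Brixley at position 3): ranking walks positions 3-4-2-1, expanding outward from the peak — single-peaked.
Bloc 7 (peak Ralston at position 2): ranking walks positions 2-3-1-4, expanding outward from the peak — single-peaked.
Bloc 2 violates single-peakedness, so the profile is not single-peaked on this axis.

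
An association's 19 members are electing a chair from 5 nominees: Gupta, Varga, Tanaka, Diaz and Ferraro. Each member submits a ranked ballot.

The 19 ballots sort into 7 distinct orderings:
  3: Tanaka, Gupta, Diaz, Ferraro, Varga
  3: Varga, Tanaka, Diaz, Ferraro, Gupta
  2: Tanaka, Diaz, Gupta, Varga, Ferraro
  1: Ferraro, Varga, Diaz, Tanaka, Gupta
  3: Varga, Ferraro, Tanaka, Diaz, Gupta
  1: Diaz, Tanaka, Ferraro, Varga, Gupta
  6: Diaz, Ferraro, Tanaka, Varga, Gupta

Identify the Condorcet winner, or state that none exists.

none

Head-to-head results (19 voters):
Gupta vs Varga: 3+2 = 5 for Gupta, 14 for Varga — Varga by 14–5.
Gupta vs Tanaka: Gupta is ranked higher on 0 ballots, Tanaka on 19. Tanaka wins 19–0.
Gupta vs Diaz: Gupta is ranked higher on 3 ballots, Diaz on 16. Diaz wins 16–3.
Gupta vs Ferraro: 3+2 = 5 for Gupta, 14 for Ferraro — Ferraro by 14–5.
Varga vs Tanaka: Varga preferred on 3+1+3 = 7 ballots; Tanaka wins 12–7.
Varga vs Diaz: 7 to 12, Diaz.
Varga vs Ferraro: 8 to 11, Ferraro.
Tanaka vs Diaz: 11 to 8, Tanaka.
Tanaka vs Ferraro: 9 to 10, Ferraro.
Diaz vs Ferraro: 3+3+2+1+6 = 15 for Diaz, 4 for Ferraro — Diaz by 15–4.
Each candidate drops at least one matchup (Gupta loses to Varga; Varga loses to Tanaka; Tanaka loses to Ferraro; Diaz loses to Tanaka; Ferraro loses to Diaz); the cycle Tanaka > Diaz > Ferraro > Tanaka rules out a Condorcet winner.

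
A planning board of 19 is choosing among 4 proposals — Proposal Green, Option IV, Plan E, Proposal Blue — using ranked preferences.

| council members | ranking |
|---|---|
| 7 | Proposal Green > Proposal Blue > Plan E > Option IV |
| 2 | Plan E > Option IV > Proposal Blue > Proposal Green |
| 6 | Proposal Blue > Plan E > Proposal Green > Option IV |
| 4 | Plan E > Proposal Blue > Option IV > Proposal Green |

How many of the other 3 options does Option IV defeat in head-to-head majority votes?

Option IV against each rival (19 council members):
Option IV vs Proposal Green: Proposal Green wins 13–6.
Option IV vs Plan E: Plan E wins 19–0.
Option IV vs Proposal Blue: Option IV preferred on 2 ballots; Proposal Blue wins 17–2.
Option IV beats no one; loses to Proposal Green, Plan E, Proposal Blue — 0 pairwise wins.

0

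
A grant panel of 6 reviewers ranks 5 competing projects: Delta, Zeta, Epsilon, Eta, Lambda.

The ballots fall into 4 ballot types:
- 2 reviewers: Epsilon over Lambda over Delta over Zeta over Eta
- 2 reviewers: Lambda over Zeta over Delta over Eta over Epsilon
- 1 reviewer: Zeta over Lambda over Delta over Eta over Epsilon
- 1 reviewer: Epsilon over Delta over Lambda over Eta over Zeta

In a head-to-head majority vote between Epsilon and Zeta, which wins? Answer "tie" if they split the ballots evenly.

Ballots ranking Epsilon above Zeta: 2 + 1 = 3.
Ballots ranking Zeta above Epsilon: 6 − 3 = 3.
3–3: the pair ties.

tie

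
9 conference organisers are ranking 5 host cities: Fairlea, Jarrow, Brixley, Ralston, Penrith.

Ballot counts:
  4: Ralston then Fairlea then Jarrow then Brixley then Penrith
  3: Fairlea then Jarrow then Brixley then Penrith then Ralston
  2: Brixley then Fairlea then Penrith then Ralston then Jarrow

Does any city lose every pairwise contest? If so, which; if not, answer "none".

Head-to-head results (9 organisers):
Fairlea vs Jarrow: Fairlea wins 9–0.
Fairlea vs Brixley: Fairlea preferred on 4+3 = 7 ballots; Fairlea wins 7–2.
Fairlea vs Ralston: Fairlea, 5–4.
Fairlea vs Penrith: Fairlea preferred on 4+3+2 = 9 ballots; Fairlea wins 9–0.
Jarrow vs Brixley: 4+3 = 7 for Jarrow, 2 for Brixley — Jarrow by 7–2.
Jarrow vs Ralston: Jarrow is ranked higher on 3 ballots, Ralston on 6. Ralston wins 6–3.
Jarrow vs Penrith: 7 to 2, Jarrow.
Brixley vs Ralston: Brixley preferred on 3+2 = 5 ballots; Brixley wins 5–4.
Brixley vs Penrith: 4+3+2 = 9 for Brixley, 0 for Penrith — Brixley by 9–0.
Ralston vs Penrith: Ralston is ranked higher on 4 ballots, Penrith on 5. Penrith wins 5–4.
Every city wins at least one matchup (Fairlea beats Jarrow; Jarrow beats Brixley; Brixley beats Ralston; Ralston beats Jarrow; Penrith beats Ralston), so there is no Condorcet loser.

none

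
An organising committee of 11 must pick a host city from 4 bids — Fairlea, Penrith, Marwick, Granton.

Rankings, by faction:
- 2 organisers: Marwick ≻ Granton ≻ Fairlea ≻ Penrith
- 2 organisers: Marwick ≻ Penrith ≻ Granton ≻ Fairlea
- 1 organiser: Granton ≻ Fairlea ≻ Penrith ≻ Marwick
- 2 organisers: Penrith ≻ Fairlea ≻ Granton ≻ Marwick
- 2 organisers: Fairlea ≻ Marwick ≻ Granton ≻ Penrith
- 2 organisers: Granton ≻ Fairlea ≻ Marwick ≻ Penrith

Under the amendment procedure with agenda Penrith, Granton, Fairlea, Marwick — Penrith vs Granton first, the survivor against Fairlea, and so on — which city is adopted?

Marwick

Round 1: Penrith vs Granton — 4–7, Granton advances.
Round 2: Granton vs Fairlea — 7–4, Granton advances.
Round 3: Granton vs Marwick — 5–6, Marwick advances.
The agenda winner is Marwick.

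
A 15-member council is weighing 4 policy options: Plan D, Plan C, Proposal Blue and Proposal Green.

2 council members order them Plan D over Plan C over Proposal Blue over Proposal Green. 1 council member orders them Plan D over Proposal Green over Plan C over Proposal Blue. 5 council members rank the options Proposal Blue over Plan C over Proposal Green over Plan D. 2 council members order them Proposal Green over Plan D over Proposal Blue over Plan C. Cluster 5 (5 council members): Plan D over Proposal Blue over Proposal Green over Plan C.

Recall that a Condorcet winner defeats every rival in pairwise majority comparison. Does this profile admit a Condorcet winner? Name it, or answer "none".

Plan D

Head-to-head results (15 council members):
Plan D–Plan C: Plan D 10–5.
Plan D–Proposal Blue: Plan D 10–5.
Plan D vs Proposal Green: Plan D, 8–7.
Plan C–Proposal Blue: Proposal Blue 12–3.
Plan C vs Proposal Green: Proposal Green wins 8–7.
Proposal Blue vs Proposal Green: Proposal Blue, 12–3.
Plan D beats each of Plan C, Proposal Blue, Proposal Green — Plan D is the Condorcet winner.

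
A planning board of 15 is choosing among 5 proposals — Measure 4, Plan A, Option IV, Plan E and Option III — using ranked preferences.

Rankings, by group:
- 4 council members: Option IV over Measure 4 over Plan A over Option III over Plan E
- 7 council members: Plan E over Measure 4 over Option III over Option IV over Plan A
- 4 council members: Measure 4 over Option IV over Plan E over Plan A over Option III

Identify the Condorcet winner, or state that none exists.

Measure 4

Pairwise majorities:
Measure 4 vs Plan A: Measure 4 wins 15–0.
Measure 4 vs Option IV: Measure 4 wins 11–4.
Measure 4–Plan E: Measure 4 8–7.
Measure 4 vs Option III: Measure 4 wins 15–0.
Plan A vs Option IV: Option IV wins 15–0.
Plan A vs Plan E: Plan E wins 11–4.
Plan A vs Option III: Plan A wins 8–7.
Option IV–Plan E: Option IV 8–7.
Option IV–Option III: Option IV 8–7.
Plan E vs Option III: Plan E wins 11–4.
Measure 4 wins every pairwise contest, so Measure 4 is the Condorcet winner.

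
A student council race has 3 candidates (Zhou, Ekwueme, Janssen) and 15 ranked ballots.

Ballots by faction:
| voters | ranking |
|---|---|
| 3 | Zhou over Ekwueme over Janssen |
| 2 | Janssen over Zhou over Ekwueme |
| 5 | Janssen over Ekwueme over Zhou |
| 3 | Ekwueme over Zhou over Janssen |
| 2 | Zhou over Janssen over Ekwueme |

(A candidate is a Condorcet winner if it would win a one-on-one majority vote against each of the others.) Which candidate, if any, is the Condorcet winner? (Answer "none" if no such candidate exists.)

Check each pair by majority over 15 ballots:
Zhou–Ekwueme: Ekwueme 8–7.
Zhou vs Janssen: Zhou, 8–7.
Ekwueme vs Janssen: Janssen wins 9–6.
No candidate is unbeaten: Zhou loses to Ekwueme; Ekwueme loses to Janssen; Janssen loses to Zhou. In particular Zhou beats Janssen beats Ekwueme beats Zhou is a majority cycle — no Condorcet winner exists.

none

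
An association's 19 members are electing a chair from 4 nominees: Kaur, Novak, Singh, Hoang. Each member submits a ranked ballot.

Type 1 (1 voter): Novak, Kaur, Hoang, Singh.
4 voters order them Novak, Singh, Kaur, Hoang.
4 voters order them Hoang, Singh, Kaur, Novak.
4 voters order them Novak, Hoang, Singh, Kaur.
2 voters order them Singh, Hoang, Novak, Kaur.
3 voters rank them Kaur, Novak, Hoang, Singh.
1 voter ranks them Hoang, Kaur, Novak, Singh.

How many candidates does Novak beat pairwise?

Novak against each rival (19 voters):
Novak–Kaur: Novak 11–8.
Novak vs Singh: Novak wins 13–6.
Novak vs Hoang: Novak preferred on 1+4+4+3 = 12 ballots; Novak wins 12–7.
Novak beats Kaur, Singh, Hoang — 3 pairwise wins.

3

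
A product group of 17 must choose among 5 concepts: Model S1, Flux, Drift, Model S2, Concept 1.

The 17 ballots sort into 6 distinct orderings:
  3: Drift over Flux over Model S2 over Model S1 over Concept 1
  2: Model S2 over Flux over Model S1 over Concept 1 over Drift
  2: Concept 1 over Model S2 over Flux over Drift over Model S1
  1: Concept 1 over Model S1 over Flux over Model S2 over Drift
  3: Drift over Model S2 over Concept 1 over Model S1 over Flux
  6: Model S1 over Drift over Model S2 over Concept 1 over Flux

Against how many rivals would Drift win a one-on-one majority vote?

3

Drift against each rival (17 engineers):
Drift vs Model S1: Model S1 wins 9–8.
Drift–Flux: Drift 12–5.
Drift vs Model S2: Drift, 12–5.
Drift vs Concept 1: Drift is ranked higher on 3+3+6 = 12 ballots, Concept 1 on 5. Drift wins 12–5.
Drift beats Flux, Model S2, Concept 1; loses to Model S1 — 3 pairwise wins.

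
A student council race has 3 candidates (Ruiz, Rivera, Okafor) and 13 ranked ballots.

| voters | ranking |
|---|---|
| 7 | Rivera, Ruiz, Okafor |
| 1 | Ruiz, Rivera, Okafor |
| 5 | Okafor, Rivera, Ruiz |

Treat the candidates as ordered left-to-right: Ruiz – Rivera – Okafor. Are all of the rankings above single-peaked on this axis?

Axis positions: Ruiz=1, Rivera=2, Okafor=3.
Ballot type 1 (peak Rivera at position 2): ranking walks positions 2-1-3, expanding outward from the peak — single-peaked.
Ballot type 2 (peak Ruiz at position 1): ranking walks positions 1-2-3, expanding outward from the peak — single-peaked.
Ballot type 3 (peak Okafor at position 3): ranking walks positions 3-2-1, expanding outward from the peak — single-peaked.
Every ranking is single-peaked on this axis.

yes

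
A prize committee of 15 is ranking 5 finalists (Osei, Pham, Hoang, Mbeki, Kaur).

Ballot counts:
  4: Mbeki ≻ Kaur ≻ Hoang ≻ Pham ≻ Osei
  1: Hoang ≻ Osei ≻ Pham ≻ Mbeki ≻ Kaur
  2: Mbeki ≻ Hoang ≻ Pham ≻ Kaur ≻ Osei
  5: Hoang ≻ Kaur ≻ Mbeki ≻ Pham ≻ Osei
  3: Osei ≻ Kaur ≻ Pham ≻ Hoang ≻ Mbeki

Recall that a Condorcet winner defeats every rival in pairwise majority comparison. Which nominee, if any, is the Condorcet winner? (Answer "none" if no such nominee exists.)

Head-to-head results (15 jurors):
Osei vs Pham: Pham, 11–4.
Osei vs Hoang: Hoang, 12–3.
Osei–Mbeki: Mbeki 11–4.
Osei vs Kaur: Kaur wins 11–4.
Pham vs Hoang: Pham is ranked higher on 3 ballots, Hoang on 12. Hoang wins 12–3.
Pham vs Mbeki: Pham preferred on 1+3 = 4 ballots; Mbeki wins 11–4.
Pham vs Kaur: 3 to 12, Kaur.
Hoang vs Mbeki: Hoang wins 9–6.
Hoang vs Kaur: Hoang wins 8–7.
Mbeki vs Kaur: Mbeki preferred on 4+1+2 = 7 ballots; Kaur wins 8–7.
Hoang beats each of Osei, Pham, Mbeki, Kaur — Hoang is the Condorcet winner.

Hoang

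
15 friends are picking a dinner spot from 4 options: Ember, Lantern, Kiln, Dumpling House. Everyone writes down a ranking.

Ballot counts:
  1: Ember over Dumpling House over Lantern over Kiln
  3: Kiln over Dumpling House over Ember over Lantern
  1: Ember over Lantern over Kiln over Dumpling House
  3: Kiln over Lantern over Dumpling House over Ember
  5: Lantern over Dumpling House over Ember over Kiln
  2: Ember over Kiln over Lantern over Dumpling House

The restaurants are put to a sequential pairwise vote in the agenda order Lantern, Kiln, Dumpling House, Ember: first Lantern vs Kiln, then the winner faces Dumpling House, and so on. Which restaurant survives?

Ember

Round 1: Lantern vs Kiln — 7–8, Kiln advances.
Round 2: Kiln vs Dumpling House — 9–6, Kiln advances.
Round 3: Kiln vs Ember — 6–9, Ember advances.
The agenda winner is Ember.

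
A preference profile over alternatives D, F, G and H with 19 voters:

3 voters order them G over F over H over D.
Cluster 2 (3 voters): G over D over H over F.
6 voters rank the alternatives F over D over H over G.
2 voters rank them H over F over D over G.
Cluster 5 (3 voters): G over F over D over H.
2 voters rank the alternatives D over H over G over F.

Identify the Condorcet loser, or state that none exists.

none

Head-to-head results (19 voters):
D vs F: D preferred on 3+2 = 5 ballots; F wins 14–5.
D vs G: D wins 10–9.
D vs H: D, 14–5.
F vs G: G, 11–8.
F vs H: F is ranked higher on 3+6+3 = 12 ballots, H on 7. F wins 12–7.
G vs H: 9 to 10, H.
No alternative is winless: D beats G; F beats D; G beats F; H beats G. There is no Condorcet loser.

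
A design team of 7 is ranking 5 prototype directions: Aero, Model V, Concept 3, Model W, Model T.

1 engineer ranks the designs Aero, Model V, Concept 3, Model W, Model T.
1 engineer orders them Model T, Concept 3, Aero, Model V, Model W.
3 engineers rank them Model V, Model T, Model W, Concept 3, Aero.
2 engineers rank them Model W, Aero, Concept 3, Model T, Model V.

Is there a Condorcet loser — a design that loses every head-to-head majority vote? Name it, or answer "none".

Pairwise majorities:
Aero vs Model V: Aero preferred on 1+1+2 = 4 ballots; Aero wins 4–3.
Aero vs Concept 3: Concept 3 wins 4–3.
Aero vs Model W: Aero preferred on 1+1 = 2 ballots; Model W wins 5–2.
Aero vs Model T: Aero is ranked higher on 1+2 = 3 ballots, Model T on 4. Model T wins 4–3.
Model V vs Concept 3: Model V wins 4–3.
Model V vs Model W: Model V, 5–2.
Model V vs Model T: Model V is ranked higher on 1+3 = 4 ballots, Model T on 3. Model V wins 4–3.
Concept 3–Model W: Model W 5–2.
Concept 3 vs Model T: Model T wins 4–3.
Model W vs Model T: Model T, 4–3.
Every design wins at least one matchup (Aero beats Model V; Model V beats Concept 3; Concept 3 beats Aero; Model W beats Aero; Model T beats Aero), so there is no Condorcet loser.

none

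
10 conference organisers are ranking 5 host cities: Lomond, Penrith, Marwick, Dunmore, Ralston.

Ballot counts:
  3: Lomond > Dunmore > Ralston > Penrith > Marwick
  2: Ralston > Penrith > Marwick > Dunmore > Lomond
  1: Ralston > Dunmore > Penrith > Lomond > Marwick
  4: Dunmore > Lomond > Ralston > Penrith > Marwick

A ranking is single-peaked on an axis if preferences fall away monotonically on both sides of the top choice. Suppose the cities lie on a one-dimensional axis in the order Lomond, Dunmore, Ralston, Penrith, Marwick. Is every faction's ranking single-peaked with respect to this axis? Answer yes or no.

Axis positions: Lomond=1, Dunmore=2, Ralston=3, Penrith=4, Marwick=5.
Faction 1 (peak Lomond at position 1): ranking walks positions 1-2-3-4-5, expanding outward from the peak — single-peaked.
Faction 2 (peak Ralston at position 3): ranking walks positions 3-4-5-2-1, expanding outward from the peak — single-peaked.
Faction 3 (peak Ralston at position 3): ranking walks positions 3-2-4-1-5, expanding outward from the peak — single-peaked.
Faction 4 (peak Dunmore at position 2): ranking walks positions 2-1-3-4-5, expanding outward from the peak — single-peaked.
Every ranking is single-peaked on this axis.

yes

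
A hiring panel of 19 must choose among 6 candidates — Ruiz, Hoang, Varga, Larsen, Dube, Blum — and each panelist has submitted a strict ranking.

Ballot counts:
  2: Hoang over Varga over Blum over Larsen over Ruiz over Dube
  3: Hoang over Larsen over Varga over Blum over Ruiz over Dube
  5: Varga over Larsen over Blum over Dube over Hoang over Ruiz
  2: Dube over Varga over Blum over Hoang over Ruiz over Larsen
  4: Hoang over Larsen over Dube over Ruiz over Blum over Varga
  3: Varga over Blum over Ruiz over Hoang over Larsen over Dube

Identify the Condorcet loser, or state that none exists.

Pairwise majorities:
Ruiz vs Hoang: 3 for Ruiz, 16 for Hoang — Hoang by 16–3.
Ruiz vs Varga: Ruiz is ranked higher on 4 ballots, Varga on 15. Varga wins 15–4.
Ruiz vs Larsen: Larsen wins 14–5.
Ruiz vs Dube: Ruiz preferred on 2+3+3 = 8 ballots; Dube wins 11–8.
Ruiz vs Blum: Ruiz is ranked higher on 4 ballots, Blum on 15. Blum wins 15–4.
Hoang vs Varga: Hoang preferred on 2+3+4 = 9 ballots; Varga wins 10–9.
Hoang vs Larsen: Hoang wins 14–5.
Hoang vs Dube: Hoang, 12–7.
Hoang vs Blum: 9 to 10, Blum.
Varga vs Larsen: Varga is ranked higher on 2+5+2+3 = 12 ballots, Larsen on 7. Varga wins 12–7.
Varga vs Dube: Varga is ranked higher on 2+3+5+3 = 13 ballots, Dube on 6. Varga wins 13–6.
Varga vs Blum: Varga wins 15–4.
Larsen vs Dube: Larsen preferred on 2+3+5+4+3 = 17 ballots; Larsen wins 17–2.
Larsen vs Blum: Larsen wins 12–7.
Dube vs Blum: 6 to 13, Blum.
Ruiz loses to every other candidate — it is the Condorcet loser.

Ruiz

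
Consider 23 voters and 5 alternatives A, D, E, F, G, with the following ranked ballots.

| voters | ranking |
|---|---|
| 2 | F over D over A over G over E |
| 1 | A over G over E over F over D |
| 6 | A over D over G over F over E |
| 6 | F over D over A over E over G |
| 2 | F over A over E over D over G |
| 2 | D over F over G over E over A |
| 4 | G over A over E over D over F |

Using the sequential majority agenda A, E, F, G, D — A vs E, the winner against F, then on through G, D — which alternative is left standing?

Round 1: A vs E — 21–2, A advances.
Round 2: A vs F — 11–12, F advances.
Round 3: F vs G — 12–11, F advances.
Round 4: F vs D — 11–12, D advances.
D survives the agenda.

D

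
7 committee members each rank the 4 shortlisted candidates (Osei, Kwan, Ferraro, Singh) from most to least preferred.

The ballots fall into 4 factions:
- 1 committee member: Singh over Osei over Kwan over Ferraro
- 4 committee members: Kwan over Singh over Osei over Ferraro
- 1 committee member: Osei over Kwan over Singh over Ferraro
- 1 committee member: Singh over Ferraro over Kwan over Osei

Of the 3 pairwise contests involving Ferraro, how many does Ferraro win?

0

Ferraro against each rival (7 committee members):
Ferraro vs Osei: 1 for Ferraro, 6 for Osei — Osei by 6–1.
Ferraro vs Kwan: Ferraro preferred on 1 ballot; Kwan wins 6–1.
Ferraro vs Singh: 0 to 7, Singh.
Ferraro beats no one; loses to Osei, Kwan, Singh — 0 pairwise wins.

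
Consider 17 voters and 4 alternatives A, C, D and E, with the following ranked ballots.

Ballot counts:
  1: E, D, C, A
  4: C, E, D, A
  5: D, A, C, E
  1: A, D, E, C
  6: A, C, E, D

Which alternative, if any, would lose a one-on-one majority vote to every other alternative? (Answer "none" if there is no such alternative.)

none

Pairwise majorities:
A vs C: A, 12–5.
A vs D: 1+6 = 7 for A, 10 for D — D by 10–7.
A vs E: A, 12–5.
C vs D: C, 10–7.
C vs E: C is ranked higher on 4+5+6 = 15 ballots, E on 2. C wins 15–2.
D–E: E 11–6.
Each alternative has at least one pairwise win (A beats C; C beats D; D beats A; E beats D) — no Condorcet loser.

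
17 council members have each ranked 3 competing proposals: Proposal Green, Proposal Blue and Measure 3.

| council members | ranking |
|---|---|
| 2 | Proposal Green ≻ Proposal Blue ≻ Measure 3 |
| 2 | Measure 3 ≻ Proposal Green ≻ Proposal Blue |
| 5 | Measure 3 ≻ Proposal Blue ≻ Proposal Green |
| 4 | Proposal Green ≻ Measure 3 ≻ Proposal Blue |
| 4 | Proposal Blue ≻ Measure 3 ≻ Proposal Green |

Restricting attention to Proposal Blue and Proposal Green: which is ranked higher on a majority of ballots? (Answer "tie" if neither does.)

Ballots ranking Proposal Blue above Proposal Green: 5 + 4 = 9.
Ballots ranking Proposal Green above Proposal Blue: 17 − 9 = 8.
Proposal Blue wins the head-to-head 9–8.

Proposal Blue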